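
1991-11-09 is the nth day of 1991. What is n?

313

Days in months before November: 31 + 28 + 31 + 30 + 31 + 30 + 31 + 31 + 30 + 31 = 304.
Plus 9 days into November → day 313.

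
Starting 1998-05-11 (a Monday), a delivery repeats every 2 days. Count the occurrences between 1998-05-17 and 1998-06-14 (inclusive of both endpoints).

Occurrences land 2·i days after 1998-05-11 for i = 0, 1, 2, …
1998-05-17 is 6 days after the start; 6 ÷ 2 = 3 remainder 0. First occurrence in the window: #4 on 1998-05-17 (3×2 = 6 days in).
1998-06-14 is 34 days after the start; 34 ÷ 2 = 17 remainder 0. Last occurrence in the window: #18 on 1998-06-14.
Occurrences #4 through #18: 15 in total.

15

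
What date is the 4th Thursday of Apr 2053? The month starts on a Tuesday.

Apr 24, 2053

Apr 2053 begins on a Tuesday, so the first Thursday is Apr 3 (2 days later).
The 4th Thursday is 3 weeks later: 3 + 21 = 24.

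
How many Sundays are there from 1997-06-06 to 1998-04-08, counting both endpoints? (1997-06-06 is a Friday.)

44

1997-06-06 is a Friday; the first Sunday on or after it is 1997-06-08 (2 days later).
From 1997-06-08 to 1998-04-08: 22 + 31 + 31 + 30 + 31 + 30 + 31 + 31 + 28 + 31 + 8 = 304 days (rest of June, July, August, September, October, November, December, January, February, March, April).
304 ÷ 7 = 43 full weeks with remainder 3, so 43 more Sundays after the first → 44.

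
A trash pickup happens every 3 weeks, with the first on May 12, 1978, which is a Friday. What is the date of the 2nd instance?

The 2nd occurrence is 1 interval after the first: 1 × 21 = 21 days after May 12, 1978.
May has 31 days — 19 days to the end of May leaves 2.
2 days into Jun → Jun 2, 1978.

Jun 2, 1978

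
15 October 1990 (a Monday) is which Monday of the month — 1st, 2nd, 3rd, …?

3rd

Day 15 falls in week ⌈15/7⌉ of the month.
Days 1–7 hold the 1st Monday, 8–14 the 2nd, 15–21 the 3rd, 22–28 the 4th, 29–31 the 5th.
15 is in the range for the 3rd.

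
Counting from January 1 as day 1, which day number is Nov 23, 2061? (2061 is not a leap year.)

327

Days in months before Nov: 31 + 28 + 31 + 30 + 31 + 30 + 31 + 31 + 30 + 31 = 304.
Plus 23 days into Nov → day 327.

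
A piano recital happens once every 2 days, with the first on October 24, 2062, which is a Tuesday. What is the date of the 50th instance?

The 50th occurrence is 49 intervals after the first: 49 × 2 = 98 days after October 24, 2062.
October has 31 days — 7 days to the end of October leaves 91.
November has 30 days (61 left).
December has 31 days (30 left).
30 days into January → January 30, 2063.

January 30, 2063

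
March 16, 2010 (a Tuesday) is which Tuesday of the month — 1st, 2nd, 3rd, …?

3rd

Day 16 falls in week ⌈16/7⌉ of the month.
Days 1–7 hold the 1st Tuesday, 8–14 the 2nd, 15–21 the 3rd, 22–28 the 4th, 29–31 the 5th.
16 is in the range for the 3rd.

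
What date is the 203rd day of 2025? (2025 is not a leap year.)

January has 31 days (203 − 31 = 172 remain).
February has 28 days (172 − 28 = 144 remain).
March has 31 days (144 − 31 = 113 remain).
April has 30 days (113 − 30 = 83 remain).
May has 31 days (83 − 31 = 52 remain).
June has 30 days (52 − 30 = 22 remain).
22 into July → July 22.

July 22, 2025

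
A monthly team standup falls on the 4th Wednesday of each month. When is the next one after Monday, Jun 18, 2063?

Jun 27, 2063

Jun 2063 starts on a Friday; its first Wednesday is the 6th, so the 4th Wednesday is the 27th — Jun 27, 2063.
Jun 27, 2063 is after Jun 18, 2063, so that is the next one.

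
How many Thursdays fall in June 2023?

June 1, 2023 is a Thursday; the first Thursday on or after it is June 1, 2023.
From June 1, 2023 to June 30, 2023 is 30 − 1 = 29 days.
29 ÷ 7 = 4 full weeks with remainder 1, so 4 more Thursdays after the first → 5.

5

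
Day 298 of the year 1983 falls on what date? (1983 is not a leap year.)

Jan has 31 days (298 − 31 = 267 remain).
Feb has 28 days (267 − 28 = 239 remain).
Mar has 31 days (239 − 31 = 208 remain).
Apr has 30 days (208 − 30 = 178 remain).
May has 31 days (178 − 31 = 147 remain).
Jun has 30 days (147 − 30 = 117 remain).
Jul has 31 days (117 − 31 = 86 remain).
Aug has 31 days (86 − 31 = 55 remain).
Sep has 30 days (55 − 30 = 25 remain).
25 into Oct → Oct 25.

Oct 25, 1983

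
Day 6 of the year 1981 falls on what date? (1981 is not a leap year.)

6 into January → January 6.

January 6, 1981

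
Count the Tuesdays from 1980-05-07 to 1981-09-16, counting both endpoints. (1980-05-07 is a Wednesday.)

71

1980-05-07 is a Wednesday; the first Tuesday on or after it is 1980-05-13 (6 days later).
From 1980-05-13 to 1981-09-16: 232 + 259 = 491 days (rest of 1980, to 1981-09-16 in 1981).
491 ÷ 7 = 70 full weeks with remainder 1, so 70 more Tuesdays after the first → 71.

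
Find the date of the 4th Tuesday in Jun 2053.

Jun 24, 2053

The first Tuesday of Jun 2053 is Jun 3.
The 4th Tuesday is 3 weeks later: 3 + 21 = 24.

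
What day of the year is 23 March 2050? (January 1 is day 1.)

82

Days in months before March: 31 + 28 = 59.
Plus 23 days into March → day 82.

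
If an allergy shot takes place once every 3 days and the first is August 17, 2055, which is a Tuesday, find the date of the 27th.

November 3, 2055

The 27th occurrence is 26 intervals after the first: 26 × 3 = 78 days after August 17, 2055.
August has 31 days — 14 days to the end of August leaves 64.
September has 30 days (34 left).
October has 31 days (3 left).
3 days into November → November 3, 2055.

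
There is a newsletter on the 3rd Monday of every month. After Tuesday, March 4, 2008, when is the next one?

March 17, 2008

March 2008 starts on a Saturday; its first Monday is the 3rd, so the 3rd Monday is the 17th — March 17, 2008.
March 17, 2008 is after March 4, 2008, so that is the next one.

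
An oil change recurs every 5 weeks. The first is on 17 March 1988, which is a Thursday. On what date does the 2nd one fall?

The 2nd occurrence is 1 interval after the first: 1 × 35 = 35 days after 17 March 1988.
March has 31 days — 14 days to the end of March leaves 21.
21 days into April → 21 April 1988.

21 April 1988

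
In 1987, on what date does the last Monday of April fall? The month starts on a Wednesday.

April 1987 begins on a Wednesday, so the first Monday is April 6 (5 days later).
April 1987 has 30 days. Adding weeks: 6, 13, 20, 27 — the last one ≤ 30 is the 27th.

1987-04-27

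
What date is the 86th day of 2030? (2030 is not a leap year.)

January has 31 days (86 − 31 = 55 remain).
February has 28 days (55 − 28 = 27 remain).
27 into March → March 27.

March 27, 2030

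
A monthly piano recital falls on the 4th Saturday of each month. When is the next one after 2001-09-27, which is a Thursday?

2001-10-27

September 2001 starts on a Saturday; its first Saturday is the 1st, so the 4th Saturday is the 22nd — 2001-09-22.
That is not after 2001-09-27, so look at October 2001.
October 2001 starts on a Monday; its first Saturday is the 6th, so the 4th Saturday is the 27th — 2001-10-27.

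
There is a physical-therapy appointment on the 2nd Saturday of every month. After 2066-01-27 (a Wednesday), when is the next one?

January 2066 starts on a Friday; its first Saturday is the 2nd, so the 2nd Saturday is the 9th — 2066-01-09.
That is not after 2066-01-27, so look at February 2066.
February 2066 starts on a Monday; its first Saturday is the 6th, so the 2nd Saturday is the 13th — 2066-02-13.

2066-02-13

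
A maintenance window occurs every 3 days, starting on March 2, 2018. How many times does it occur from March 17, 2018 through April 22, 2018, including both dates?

13

Occurrences land 3·i days after March 2, 2018 for i = 0, 1, 2, …
March 17, 2018 is 15 days after the start; 15 ÷ 3 = 5 remainder 0. First occurrence in the window: #6 on March 17, 2018 (5×3 = 15 days in).
April 22, 2018 is 51 days after the start; 51 ÷ 3 = 17 remainder 0. Last occurrence in the window: #18 on April 22, 2018.
Occurrences #6 through #18: 13 in total.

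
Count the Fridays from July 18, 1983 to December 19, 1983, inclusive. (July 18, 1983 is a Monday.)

22

July 18, 1983 is a Monday; the first Friday on or after it is July 22, 1983 (4 days later).
From July 22, 1983 to December 19, 1983: 9 + 31 + 30 + 31 + 30 + 19 = 150 days (rest of July, August, September, October, November, December).
150 ÷ 7 = 21 full weeks with remainder 3, so 21 more Fridays after the first → 22.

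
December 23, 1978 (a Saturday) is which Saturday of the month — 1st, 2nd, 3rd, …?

4th

Day 23 falls in week ⌈23/7⌉ of the month.
Days 1–7 hold the 1st Saturday, 8–14 the 2nd, 15–21 the 3rd, 22–28 the 4th, 29–31 the 5th.
23 is in the range for the 4th.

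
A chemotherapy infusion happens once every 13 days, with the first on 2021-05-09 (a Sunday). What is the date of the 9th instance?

2021-08-21

The 9th occurrence is 8 intervals after the first: 8 × 13 = 104 days after 2021-05-09.
May has 31 days — 22 days to the end of May leaves 82.
June has 30 days (52 left).
July has 31 days (21 left).
21 days into August → 2021-08-21.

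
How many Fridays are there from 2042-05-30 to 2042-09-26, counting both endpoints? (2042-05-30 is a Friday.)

18

2042-05-30 is a Friday; the first Friday on or after it is 2042-05-30.
From 2042-05-30 to 2042-09-26: 1 + 30 + 31 + 31 + 26 = 119 days (rest of May, June, July, August, September).
119 ÷ 7 = 17 full weeks with remainder 0, so 17 more Fridays after the first → 18.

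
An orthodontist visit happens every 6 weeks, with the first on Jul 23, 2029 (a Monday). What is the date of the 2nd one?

Sep 3, 2029

The 2nd occurrence is 1 interval after the first: 1 × 42 = 42 days after Jul 23, 2029.
Jul has 31 days — 8 days to the end of Jul leaves 34.
Aug has 31 days (3 left).
3 days into Sep → Sep 3, 2029.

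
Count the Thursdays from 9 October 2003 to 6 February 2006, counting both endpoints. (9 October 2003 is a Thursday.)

122

9 October 2003 is a Thursday; the first Thursday on or after it is 9 October 2003.
From 9 October 2003 to 6 February 2006: 83 + 366 + 365 + 37 = 851 days (rest of 2003, 2004, 2005, to 6 February 2006 in 2006).
851 ÷ 7 = 121 full weeks with remainder 4, so 121 more Thursdays after the first → 122.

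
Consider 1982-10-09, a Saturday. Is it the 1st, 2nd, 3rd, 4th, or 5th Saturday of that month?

2nd

Day 9 falls in week ⌈9/7⌉ of the month.
Days 1–7 hold the 1st Saturday, 8–14 the 2nd, 15–21 the 3rd, 22–28 the 4th, 29–31 the 5th.
9 is in the range for the 2nd.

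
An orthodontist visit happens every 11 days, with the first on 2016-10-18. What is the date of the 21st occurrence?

The 21st occurrence is 20 intervals after the first: 20 × 11 = 220 days after 2016-10-18.
October has 31 days — 13 days to the end of October leaves 207.
November has 30 days (177 left).
December has 31 days (146 left).
January has 31 days (115 left).
February has 28 days (87 left).
March has 31 days (56 left).
April has 30 days (26 left).
26 days into May → 2017-05-26.

2017-05-26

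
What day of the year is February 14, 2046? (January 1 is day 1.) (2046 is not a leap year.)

45

Days in months before February: 31 = 31.
Plus 14 days into February → day 45.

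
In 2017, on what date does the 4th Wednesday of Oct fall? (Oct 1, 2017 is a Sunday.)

Oct 2017 begins on a Sunday, so the first Wednesday is Oct 4 (3 days later).
The 4th Wednesday is 3 weeks later: 4 + 21 = 25.

Oct 25, 2017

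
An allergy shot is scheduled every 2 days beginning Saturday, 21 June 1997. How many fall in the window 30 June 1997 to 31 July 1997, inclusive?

Occurrences land 2·i days after 21 June 1997 for i = 0, 1, 2, …
30 June 1997 is 9 days after the start; 9 ÷ 2 = 4 remainder 1; since the remainder is 1, round up to i = 5. First occurrence in the window: #6 on 1 July 1997 (5×2 = 10 days in).
31 July 1997 is 40 days after the start; 40 ÷ 2 = 20 remainder 0. Last occurrence in the window: #21 on 31 July 1997.
Occurrences #6 through #21: 16 in total.

16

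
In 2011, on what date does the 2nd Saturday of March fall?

The first Saturday of March 2011 is March 5.
The 2nd Saturday is 1 weeks later: 5 + 7 = 12.

March 12, 2011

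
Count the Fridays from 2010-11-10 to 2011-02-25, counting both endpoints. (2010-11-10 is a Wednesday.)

2010-11-10 is a Wednesday; the first Friday on or after it is 2010-11-12 (2 days later).
From 2010-11-12 to 2011-02-25: 18 + 31 + 31 + 25 = 105 days (rest of November, December, January, February).
105 ÷ 7 = 15 full weeks with remainder 0, so 15 more Fridays after the first → 16.

16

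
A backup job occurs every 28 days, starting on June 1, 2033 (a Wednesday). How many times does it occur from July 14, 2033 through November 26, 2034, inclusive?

Occurrences land 28·i days after June 1, 2033 for i = 0, 1, 2, …
July 14, 2033 is 43 days after the start; 43 ÷ 28 = 1 remainder 15; since the remainder is 15, round up to i = 2. First occurrence in the window: #3 on July 27, 2033 (2×28 = 56 days in).
November 26, 2034 is 543 days after the start; 543 ÷ 28 = 19 remainder 11. Last occurrence in the window: #20 on November 15, 2034.
Occurrences #3 through #20: 18 in total.

18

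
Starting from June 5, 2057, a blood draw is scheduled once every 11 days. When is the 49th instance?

November 15, 2058

The 49th occurrence is 48 intervals after the first: 48 × 11 = 528 days after June 5, 2057.
June has 30 days — 25 days to the end of June leaves 503.
From end of June to end of 2057 is 184 days (319 left).
January has 31 days (288 left).
February has 28 days (260 left).
March has 31 days (229 left).
April has 30 days (199 left).
May has 31 days (168 left).
June has 30 days (138 left).
July has 31 days (107 left).
August has 31 days (76 left).
September has 30 days (46 left).
October has 31 days (15 left).
15 days into November → November 15, 2058.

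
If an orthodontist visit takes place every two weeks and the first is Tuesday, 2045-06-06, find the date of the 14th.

The 14th occurrence is 13 intervals after the first: 13 × 14 = 182 days after 2045-06-06.
June has 30 days — 24 days to the end of June leaves 158.
July has 31 days (127 left).
August has 31 days (96 left).
September has 30 days (66 left).
October has 31 days (35 left).
November has 30 days (5 left).
5 days into December → 2045-12-05.

2045-12-05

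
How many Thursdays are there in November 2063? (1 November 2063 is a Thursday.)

5

1 November 2063 is a Thursday; the first Thursday on or after it is 1 November 2063.
From 1 November 2063 to 30 November 2063 is 30 − 1 = 29 days.
29 ÷ 7 = 4 full weeks with remainder 1, so 4 more Thursdays after the first → 5.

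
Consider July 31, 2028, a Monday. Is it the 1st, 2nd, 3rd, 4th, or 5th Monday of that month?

5th

Day 31 falls in week ⌈31/7⌉ of the month.
Days 1–7 hold the 1st Monday, 8–14 the 2nd, 15–21 the 3rd, 22–28 the 4th, 29–31 the 5th.
31 is in the range for the 5th.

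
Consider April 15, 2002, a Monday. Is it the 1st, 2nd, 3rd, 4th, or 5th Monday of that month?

3rd

Day 15 falls in week ⌈15/7⌉ of the month.
Days 1–7 hold the 1st Monday, 8–14 the 2nd, 15–21 the 3rd, 22–28 the 4th, 29–31 the 5th.
15 is in the range for the 3rd.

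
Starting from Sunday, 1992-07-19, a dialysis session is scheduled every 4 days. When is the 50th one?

1993-01-31

The 50th occurrence is 49 intervals after the first: 49 × 4 = 196 days after 1992-07-19.
July has 31 days — 12 days to the end of July leaves 184.
August has 31 days (153 left).
September has 30 days (123 left).
October has 31 days (92 left).
November has 30 days (62 left).
December has 31 days (31 left).
31 days into January → 1993-01-31.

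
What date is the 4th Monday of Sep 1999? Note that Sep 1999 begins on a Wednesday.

Sep 1999 begins on a Wednesday, so the first Monday is Sep 6 (5 days later).
The 4th Monday is 3 weeks later: 6 + 21 = 27.

Sep 27, 1999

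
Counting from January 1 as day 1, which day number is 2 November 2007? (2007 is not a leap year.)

306

Days in months before November: 31 + 28 + 31 + 30 + 31 + 30 + 31 + 31 + 30 + 31 = 304.
Plus 2 days into November → day 306.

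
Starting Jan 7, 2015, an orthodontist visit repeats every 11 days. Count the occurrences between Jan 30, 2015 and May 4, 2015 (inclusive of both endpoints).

Occurrences land 11·i days after Jan 7, 2015 for i = 0, 1, 2, …
Jan 30, 2015 is 23 days after the start; 23 ÷ 11 = 2 remainder 1; since the remainder is 1, round up to i = 3. First occurrence in the window: #4 on Feb 9, 2015 (3×11 = 33 days in).
May 4, 2015 is 117 days after the start; 117 ÷ 11 = 10 remainder 7. Last occurrence in the window: #11 on Apr 27, 2015.
Occurrences #4 through #11: 8 in total.

8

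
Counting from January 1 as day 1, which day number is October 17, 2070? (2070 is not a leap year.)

290

Days in months before October: 31 + 28 + 31 + 30 + 31 + 30 + 31 + 31 + 30 = 273.
Plus 17 days into October → day 290.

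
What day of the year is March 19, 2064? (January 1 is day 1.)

Days in months before March: 31 + 29 = 60.
Plus 19 days into March → day 79.

79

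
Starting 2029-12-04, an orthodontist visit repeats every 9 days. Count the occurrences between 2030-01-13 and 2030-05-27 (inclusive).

Occurrences land 9·i days after 2029-12-04 for i = 0, 1, 2, …
2030-01-13 is 40 days after the start; 40 ÷ 9 = 4 remainder 4; since the remainder is 4, round up to i = 5. First occurrence in the window: #6 on 2030-01-18 (5×9 = 45 days in).
2030-05-27 is 174 days after the start; 174 ÷ 9 = 19 remainder 3. Last occurrence in the window: #20 on 2030-05-24.
Occurrences #6 through #20: 15 in total.

15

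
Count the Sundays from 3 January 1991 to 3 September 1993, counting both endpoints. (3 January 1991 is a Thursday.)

139

3 January 1991 is a Thursday; the first Sunday on or after it is 6 January 1991 (3 days later).
From 6 January 1991 to 3 September 1993: 359 + 366 + 246 = 971 days (rest of 1991, 1992, to 3 September 1993 in 1993).
971 ÷ 7 = 138 full weeks with remainder 5, so 138 more Sundays after the first → 139.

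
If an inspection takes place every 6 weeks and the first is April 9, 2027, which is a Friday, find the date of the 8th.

The 8th occurrence is 7 intervals after the first: 7 × 42 = 294 days after April 9, 2027.
April has 30 days — 21 days to the end of April leaves 273.
May has 31 days (242 left).
June has 30 days (212 left).
July has 31 days (181 left).
August has 31 days (150 left).
September has 30 days (120 left).
October has 31 days (89 left).
November has 30 days (59 left).
December has 31 days (28 left).
28 days into January → January 28, 2028.

January 28, 2028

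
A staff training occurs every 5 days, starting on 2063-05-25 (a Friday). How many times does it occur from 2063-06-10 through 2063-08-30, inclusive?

Occurrences land 5·i days after 2063-05-25 for i = 0, 1, 2, …
2063-06-10 is 16 days after the start; 16 ÷ 5 = 3 remainder 1; since the remainder is 1, round up to i = 4. First occurrence in the window: #5 on 2063-06-14 (4×5 = 20 days in).
2063-08-30 is 97 days after the start; 97 ÷ 5 = 19 remainder 2. Last occurrence in the window: #20 on 2063-08-28.
Occurrences #5 through #20: 16 in total.

16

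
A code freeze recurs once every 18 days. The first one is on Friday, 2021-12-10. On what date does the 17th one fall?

2022-09-24

The 17th occurrence is 16 intervals after the first: 16 × 18 = 288 days after 2021-12-10.
December has 31 days — 21 days to the end of December leaves 267.
January has 31 days (236 left).
February has 28 days (208 left).
March has 31 days (177 left).
April has 30 days (147 left).
May has 31 days (116 left).
June has 30 days (86 left).
July has 31 days (55 left).
August has 31 days (24 left).
24 days into September → 2022-09-24.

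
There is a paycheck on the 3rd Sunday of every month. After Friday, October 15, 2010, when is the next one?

October 2010 starts on a Friday; its first Sunday is the 3rd, so the 3rd Sunday is the 17th — October 17, 2010.
October 17, 2010 is after October 15, 2010, so that is the next one.

October 17, 2010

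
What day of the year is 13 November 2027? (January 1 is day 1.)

317

Days in months before November: 31 + 28 + 31 + 30 + 31 + 30 + 31 + 31 + 30 + 31 = 304.
Plus 13 days into November → day 317.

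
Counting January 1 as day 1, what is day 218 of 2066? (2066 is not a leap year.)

2066-08-06

January has 31 days (218 − 31 = 187 remain).
February has 28 days (187 − 28 = 159 remain).
March has 31 days (159 − 31 = 128 remain).
April has 30 days (128 − 30 = 98 remain).
May has 31 days (98 − 31 = 67 remain).
June has 30 days (67 − 30 = 37 remain).
July has 31 days (37 − 31 = 6 remain).
6 into August → August 6.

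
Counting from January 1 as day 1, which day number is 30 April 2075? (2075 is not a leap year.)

Days in months before April: 31 + 28 + 31 = 90.
Plus 30 days into April → day 120.

120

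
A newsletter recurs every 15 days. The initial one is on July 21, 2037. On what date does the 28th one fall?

The 28th occurrence is 27 intervals after the first: 27 × 15 = 405 days after July 21, 2037.
July has 31 days — 10 days to the end of July leaves 395.
August has 31 days (364 left).
September has 30 days (334 left).
October has 31 days (303 left).
November has 30 days (273 left).
December has 31 days (242 left).
January has 31 days (211 left).
February has 28 days (183 left).
March has 31 days (152 left).
April has 30 days (122 left).
May has 31 days (91 left).
June has 30 days (61 left).
July has 31 days (30 left).
30 days into August → August 30, 2038.

August 30, 2038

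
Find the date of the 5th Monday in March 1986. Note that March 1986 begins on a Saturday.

March 31, 1986

March 1986 begins on a Saturday, so the first Monday is March 3 (2 days later).
The 5th Monday is 4 weeks later: 3 + 28 = 31.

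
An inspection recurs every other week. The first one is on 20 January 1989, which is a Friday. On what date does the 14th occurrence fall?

The 14th occurrence is 13 intervals after the first: 13 × 14 = 182 days after 20 January 1989.
January has 31 days — 11 days to the end of January leaves 171.
February has 28 days (143 left).
March has 31 days (112 left).
April has 30 days (82 left).
May has 31 days (51 left).
June has 30 days (21 left).
21 days into July → 21 July 1989.

21 July 1989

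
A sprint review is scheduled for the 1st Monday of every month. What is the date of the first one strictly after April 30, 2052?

May 6, 2052

April 2052 starts on a Monday, so its 1st Monday is April 1, 2052.
That is not after April 30, 2052, so look at May 2052.
May 2052 starts on a Wednesday, so its 1st Monday is May 6, 2052 (5 days in).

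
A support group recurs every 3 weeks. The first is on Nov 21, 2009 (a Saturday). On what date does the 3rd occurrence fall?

Jan 2, 2010

The 3rd occurrence is 2 intervals after the first: 2 × 21 = 42 days after Nov 21, 2009.
Nov has 30 days — 9 days to the end of Nov leaves 33.
Dec has 31 days (2 left).
2 days into Jan → Jan 2, 2010.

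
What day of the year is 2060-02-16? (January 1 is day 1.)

47

Days in months before February: 31 = 31.
Plus 16 days into February → day 47.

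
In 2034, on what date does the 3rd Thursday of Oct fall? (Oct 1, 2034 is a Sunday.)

Oct 2034 begins on a Sunday, so the first Thursday is Oct 5 (4 days later).
The 3rd Thursday is 2 weeks later: 5 + 14 = 19.

Oct 19, 2034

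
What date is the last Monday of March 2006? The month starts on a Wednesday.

March 2006 begins on a Wednesday, so the first Monday is March 6 (5 days later).
March 2006 has 31 days. Adding weeks: 6, 13, 20, 27 — the last one ≤ 31 is the 27th.

2006-03-27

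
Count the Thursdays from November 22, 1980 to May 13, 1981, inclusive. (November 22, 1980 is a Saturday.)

24

November 22, 1980 is a Saturday; the first Thursday on or after it is November 27, 1980 (5 days later).
From November 27, 1980 to May 13, 1981: 3 + 31 + 31 + 28 + 31 + 30 + 13 = 167 days (rest of November, December, January, February, March, April, May).
167 ÷ 7 = 23 full weeks with remainder 6, so 23 more Thursdays after the first → 24.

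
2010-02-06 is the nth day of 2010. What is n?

37

Days in months before February: 31 = 31.
Plus 6 days into February → day 37.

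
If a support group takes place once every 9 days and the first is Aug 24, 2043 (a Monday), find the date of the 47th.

The 47th occurrence is 46 intervals after the first: 46 × 9 = 414 days after Aug 24, 2043.
Aug has 31 days — 7 days to the end of Aug leaves 407.
From end of Aug to end of 2043 is 122 days (285 left).
Jan has 31 days (254 left).
Feb has 29 days (225 left).
Mar has 31 days (194 left).
Apr has 30 days (164 left).
May has 31 days (133 left).
Jun has 30 days (103 left).
Jul has 31 days (72 left).
Aug has 31 days (41 left).
Sep has 30 days (11 left).
11 days into Oct → Oct 11, 2044.

Oct 11, 2044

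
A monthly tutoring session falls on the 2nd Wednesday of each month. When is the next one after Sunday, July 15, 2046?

August 8, 2046

July 2046 starts on a Sunday; its first Wednesday is the 4th, so the 2nd Wednesday is the 11th — July 11, 2046.
That is not after July 15, 2046, so look at August 2046.
August 2046 starts on a Wednesday; its first Wednesday is the 1st, so the 2nd Wednesday is the 8th — August 8, 2046.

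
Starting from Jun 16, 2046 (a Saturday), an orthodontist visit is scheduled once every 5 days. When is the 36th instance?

Dec 8, 2046

The 36th occurrence is 35 intervals after the first: 35 × 5 = 175 days after Jun 16, 2046.
Jun has 30 days — 14 days to the end of Jun leaves 161.
Jul has 31 days (130 left).
Aug has 31 days (99 left).
Sep has 30 days (69 left).
Oct has 31 days (38 left).
Nov has 30 days (8 left).
8 days into Dec → Dec 8, 2046.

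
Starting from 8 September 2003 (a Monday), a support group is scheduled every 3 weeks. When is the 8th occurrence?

2 February 2004

The 8th occurrence is 7 intervals after the first: 7 × 21 = 147 days after 8 September 2003.
September has 30 days — 22 days to the end of September leaves 125.
October has 31 days (94 left).
November has 30 days (64 left).
December has 31 days (33 left).
January has 31 days (2 left).
2 days into February → 2 February 2004.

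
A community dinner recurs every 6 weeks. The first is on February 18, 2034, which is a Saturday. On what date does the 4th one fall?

The 4th occurrence is 3 intervals after the first: 3 × 42 = 126 days after February 18, 2034.
February has 28 days — 10 days to the end of February leaves 116.
March has 31 days (85 left).
April has 30 days (55 left).
May has 31 days (24 left).
24 days into June → June 24, 2034.

June 24, 2034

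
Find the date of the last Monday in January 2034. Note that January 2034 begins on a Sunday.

January 30, 2034

January 2034 begins on a Sunday, so the first Monday is January 2 (1 day later).
January 2034 has 31 days. Adding weeks: 2, 9, 16, 23, 30 — the last one ≤ 31 is the 30th.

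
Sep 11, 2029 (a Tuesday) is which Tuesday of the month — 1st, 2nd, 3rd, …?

Day 11 falls in week ⌈11/7⌉ of the month.
Days 1–7 hold the 1st Tuesday, 8–14 the 2nd, 15–21 the 3rd, 22–28 the 4th, 29–31 the 5th.
11 is in the range for the 2nd.

2nd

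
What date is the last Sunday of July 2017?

The first Sunday of July 2017 is July 2.
July 2017 has 31 days. Adding weeks: 2, 9, 16, 23, 30 — the last one ≤ 31 is the 30th.

2017-07-30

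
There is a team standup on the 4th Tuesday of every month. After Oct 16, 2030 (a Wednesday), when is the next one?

Oct 2030 starts on a Tuesday; its first Tuesday is the 1st, so the 4th Tuesday is the 22nd — Oct 22, 2030.
Oct 22, 2030 is after Oct 16, 2030, so that is the next one.

Oct 22, 2030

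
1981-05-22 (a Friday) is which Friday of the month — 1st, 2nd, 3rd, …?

4th

Day 22 falls in week ⌈22/7⌉ of the month.
Days 1–7 hold the 1st Friday, 8–14 the 2nd, 15–21 the 3rd, 22–28 the 4th, 29–31 the 5th.
22 is in the range for the 4th.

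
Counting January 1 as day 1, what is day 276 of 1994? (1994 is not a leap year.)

Oct 3, 1994

Jan has 31 days (276 − 31 = 245 remain).
Feb has 28 days (245 − 28 = 217 remain).
Mar has 31 days (217 − 31 = 186 remain).
Apr has 30 days (186 − 30 = 156 remain).
May has 31 days (156 − 31 = 125 remain).
Jun has 30 days (125 − 30 = 95 remain).
Jul has 31 days (95 − 31 = 64 remain).
Aug has 31 days (64 − 31 = 33 remain).
Sep has 30 days (33 − 30 = 3 remain).
3 into Oct → Oct 3.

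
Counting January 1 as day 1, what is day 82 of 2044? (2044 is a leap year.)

January has 31 days (82 − 31 = 51 remain).
February has 29 days (51 − 29 = 22 remain).
22 into March → March 22.

March 22, 2044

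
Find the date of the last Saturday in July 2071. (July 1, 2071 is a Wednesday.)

July 2071 begins on a Wednesday, so the first Saturday is July 4 (3 days later).
July 2071 has 31 days. Adding weeks: 4, 11, 18, 25 — the last one ≤ 31 is the 25th.

2071-07-25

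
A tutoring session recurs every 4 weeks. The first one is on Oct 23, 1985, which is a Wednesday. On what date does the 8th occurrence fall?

The 8th occurrence is 7 intervals after the first: 7 × 28 = 196 days after Oct 23, 1985.
Oct has 31 days — 8 days to the end of Oct leaves 188.
Nov has 30 days (158 left).
Dec has 31 days (127 left).
Jan has 31 days (96 left).
Feb has 28 days (68 left).
Mar has 31 days (37 left).
Apr has 30 days (7 left).
7 days into May → May 7, 1986.

May 7, 1986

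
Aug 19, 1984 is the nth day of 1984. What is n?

232

Days in months before Aug: 31 + 29 + 31 + 30 + 31 + 30 + 31 = 213.
Plus 19 days into Aug → day 232.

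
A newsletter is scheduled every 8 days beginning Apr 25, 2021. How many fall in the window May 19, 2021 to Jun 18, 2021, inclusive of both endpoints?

4

Occurrences land 8·i days after Apr 25, 2021 for i = 0, 1, 2, …
May 19, 2021 is 24 days after the start; 24 ÷ 8 = 3 remainder 0. First occurrence in the window: #4 on May 19, 2021 (3×8 = 24 days in).
Jun 18, 2021 is 54 days after the start; 54 ÷ 8 = 6 remainder 6. Last occurrence in the window: #7 on Jun 12, 2021.
Occurrences #4 through #7: 4 in total.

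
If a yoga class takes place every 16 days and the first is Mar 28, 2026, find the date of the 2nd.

Apr 13, 2026

The 2nd occurrence is 1 interval after the first: 1 × 16 = 16 days after Mar 28, 2026.
Mar has 31 days — 3 days to the end of Mar leaves 13.
13 days into Apr → Apr 13, 2026.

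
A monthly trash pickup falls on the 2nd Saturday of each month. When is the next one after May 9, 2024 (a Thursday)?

May 11, 2024

May 2024 starts on a Wednesday; its first Saturday is the 4th, so the 2nd Saturday is the 11th — May 11, 2024.
May 11, 2024 is after May 9, 2024, so that is the next one.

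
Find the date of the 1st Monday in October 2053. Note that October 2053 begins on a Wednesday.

2053-10-06

October 2053 begins on a Wednesday, so the first Monday is October 6 (5 days later).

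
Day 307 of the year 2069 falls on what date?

Jan has 31 days (307 − 31 = 276 remain).
Feb has 28 days (276 − 28 = 248 remain).
Mar has 31 days (248 − 31 = 217 remain).
Apr has 30 days (217 − 30 = 187 remain).
May has 31 days (187 − 31 = 156 remain).
Jun has 30 days (156 − 30 = 126 remain).
Jul has 31 days (126 − 31 = 95 remain).
Aug has 31 days (95 − 31 = 64 remain).
Sep has 30 days (64 − 30 = 34 remain).
Oct has 31 days (34 − 31 = 3 remain).
3 into Nov → Nov 3.

Nov 3, 2069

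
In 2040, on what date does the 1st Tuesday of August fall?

The first Tuesday of August 2040 is August 7.

2040-08-07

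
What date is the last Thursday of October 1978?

The first Thursday of October 1978 is October 5.
October 1978 has 31 days. Adding weeks: 5, 12, 19, 26 — the last one ≤ 31 is the 26th.

26 October 1978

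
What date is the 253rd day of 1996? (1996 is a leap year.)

Sep 9, 1996

Jan has 31 days (253 − 31 = 222 remain).
Feb has 29 days (222 − 29 = 193 remain).
Mar has 31 days (193 − 31 = 162 remain).
Apr has 30 days (162 − 30 = 132 remain).
May has 31 days (132 − 31 = 101 remain).
Jun has 30 days (101 − 30 = 71 remain).
Jul has 31 days (71 − 31 = 40 remain).
Aug has 31 days (40 − 31 = 9 remain).
9 into Sep → Sep 9.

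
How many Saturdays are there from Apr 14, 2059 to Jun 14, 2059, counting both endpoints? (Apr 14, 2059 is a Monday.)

Apr 14, 2059 is a Monday; the first Saturday on or after it is Apr 19, 2059 (5 days later).
From Apr 19, 2059 to Jun 14, 2059: 11 + 31 + 14 = 56 days (rest of Apr, May, Jun).
56 ÷ 7 = 8 full weeks with remainder 0, so 8 more Saturdays after the first → 9.

9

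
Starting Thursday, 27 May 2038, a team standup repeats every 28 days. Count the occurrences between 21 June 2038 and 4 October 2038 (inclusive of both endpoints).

4

Occurrences land 28·i days after 27 May 2038 for i = 0, 1, 2, …
21 June 2038 is 25 days after the start; 25 ÷ 28 = 0 remainder 25; since the remainder is 25, round up to i = 1. First occurrence in the window: #2 on 24 June 2038 (1×28 = 28 days in).
4 October 2038 is 130 days after the start; 130 ÷ 28 = 4 remainder 18. Last occurrence in the window: #5 on 16 September 2038.
Occurrences #2 through #5: 4 in total.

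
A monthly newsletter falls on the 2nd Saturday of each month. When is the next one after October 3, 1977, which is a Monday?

October 1977 starts on a Saturday; its first Saturday is the 1st, so the 2nd Saturday is the 8th — October 8, 1977.
October 8, 1977 is after October 3, 1977, so that is the next one.

October 8, 1977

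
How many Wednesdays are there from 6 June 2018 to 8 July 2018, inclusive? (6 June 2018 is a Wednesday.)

6 June 2018 is a Wednesday; the first Wednesday on or after it is 6 June 2018.
From 6 June 2018 to 8 July 2018: 24 + 8 = 32 days (rest of June, July).
32 ÷ 7 = 4 full weeks with remainder 4, so 4 more Wednesdays after the first → 5.

5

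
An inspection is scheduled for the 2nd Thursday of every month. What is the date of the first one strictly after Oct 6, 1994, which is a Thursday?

Oct 1994 starts on a Saturday; its first Thursday is the 6th, so the 2nd Thursday is the 13th — Oct 13, 1994.
Oct 13, 1994 is after Oct 6, 1994, so that is the next one.

Oct 13, 1994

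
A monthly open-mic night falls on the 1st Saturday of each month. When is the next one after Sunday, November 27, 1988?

November 1988 starts on a Tuesday, so its 1st Saturday is November 5, 1988 (4 days in).
That is not after November 27, 1988, so look at December 1988.
December 1988 starts on a Thursday, so its 1st Saturday is December 3, 1988 (2 days in).

December 3, 1988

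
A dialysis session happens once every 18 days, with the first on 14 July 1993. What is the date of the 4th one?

6 September 1993

The 4th occurrence is 3 intervals after the first: 3 × 18 = 54 days after 14 July 1993.
July has 31 days — 17 days to the end of July leaves 37.
August has 31 days (6 left).
6 days into September → 6 September 1993.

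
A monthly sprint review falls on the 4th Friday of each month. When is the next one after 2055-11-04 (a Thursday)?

November 2055 starts on a Monday; its first Friday is the 5th, so the 4th Friday is the 26th — 2055-11-26.
2055-11-26 is after 2055-11-04, so that is the next one.

2055-11-26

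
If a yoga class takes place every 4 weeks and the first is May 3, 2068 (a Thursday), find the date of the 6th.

The 6th occurrence is 5 intervals after the first: 5 × 28 = 140 days after May 3, 2068.
May has 31 days — 28 days to the end of May leaves 112.
Jun has 30 days (82 left).
Jul has 31 days (51 left).
Aug has 31 days (20 left).
20 days into Sep → Sep 20, 2068.

Sep 20, 2068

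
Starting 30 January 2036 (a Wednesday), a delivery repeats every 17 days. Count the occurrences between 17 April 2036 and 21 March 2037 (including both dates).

20

Occurrences land 17·i days after 30 January 2036 for i = 0, 1, 2, …
17 April 2036 is 78 days after the start; 78 ÷ 17 = 4 remainder 10; since the remainder is 10, round up to i = 5. First occurrence in the window: #6 on 24 April 2036 (5×17 = 85 days in).
21 March 2037 is 416 days after the start; 416 ÷ 17 = 24 remainder 8. Last occurrence in the window: #25 on 13 March 2037.
Occurrences #6 through #25: 20 in total.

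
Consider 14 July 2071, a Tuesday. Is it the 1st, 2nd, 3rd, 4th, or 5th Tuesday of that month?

Day 14 falls in week ⌈14/7⌉ of the month.
Days 1–7 hold the 1st Tuesday, 8–14 the 2nd, 15–21 the 3rd, 22–28 the 4th, 29–31 the 5th.
14 is in the range for the 2nd.

2nd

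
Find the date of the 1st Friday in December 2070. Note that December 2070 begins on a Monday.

5 December 2070

December 2070 begins on a Monday, so the first Friday is December 5 (4 days later).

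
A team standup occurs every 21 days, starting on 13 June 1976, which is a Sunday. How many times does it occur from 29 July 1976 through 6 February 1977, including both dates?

Occurrences land 21·i days after 13 June 1976 for i = 0, 1, 2, …
29 July 1976 is 46 days after the start; 46 ÷ 21 = 2 remainder 4; since the remainder is 4, round up to i = 3. First occurrence in the window: #4 on 15 August 1976 (3×21 = 63 days in).
6 February 1977 is 238 days after the start; 238 ÷ 21 = 11 remainder 7. Last occurrence in the window: #12 on 30 January 1977.
Occurrences #4 through #12: 9 in total.

9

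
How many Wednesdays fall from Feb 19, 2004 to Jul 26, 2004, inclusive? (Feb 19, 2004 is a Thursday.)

22

Feb 19, 2004 is a Thursday; the first Wednesday on or after it is Feb 25, 2004 (6 days later).
From Feb 25, 2004 to Jul 26, 2004: 4 + 31 + 30 + 31 + 30 + 26 = 152 days (rest of Feb, Mar, Apr, May, Jun, Jul).
152 ÷ 7 = 21 full weeks with remainder 5, so 21 more Wednesdays after the first → 22.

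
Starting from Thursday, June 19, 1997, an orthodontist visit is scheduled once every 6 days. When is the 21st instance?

The 21st occurrence is 20 intervals after the first: 20 × 6 = 120 days after June 19, 1997.
June has 30 days — 11 days to the end of June leaves 109.
July has 31 days (78 left).
August has 31 days (47 left).
September has 30 days (17 left).
17 days into October → October 17, 1997.

October 17, 1997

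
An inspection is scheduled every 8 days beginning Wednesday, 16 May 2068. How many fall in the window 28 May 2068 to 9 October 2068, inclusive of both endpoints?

Occurrences land 8·i days after 16 May 2068 for i = 0, 1, 2, …
28 May 2068 is 12 days after the start; 12 ÷ 8 = 1 remainder 4; since the remainder is 4, round up to i = 2. First occurrence in the window: #3 on 1 June 2068 (2×8 = 16 days in).
9 October 2068 is 146 days after the start; 146 ÷ 8 = 18 remainder 2. Last occurrence in the window: #19 on 7 October 2068.
Occurrences #3 through #19: 17 in total.

17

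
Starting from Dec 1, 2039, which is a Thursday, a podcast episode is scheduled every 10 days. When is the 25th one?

The 25th occurrence is 24 intervals after the first: 24 × 10 = 240 days after Dec 1, 2039.
Dec has 31 days — 30 days to the end of Dec leaves 210.
Jan has 31 days (179 left).
Feb has 29 days (150 left).
Mar has 31 days (119 left).
Apr has 30 days (89 left).
May has 31 days (58 left).
Jun has 30 days (28 left).
28 days into Jul → Jul 28, 2040.

Jul 28, 2040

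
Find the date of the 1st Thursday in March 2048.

2048-03-05

The first Thursday of March 2048 is March 5.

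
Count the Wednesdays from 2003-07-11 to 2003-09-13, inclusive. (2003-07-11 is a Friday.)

9

2003-07-11 is a Friday; the first Wednesday on or after it is 2003-07-16 (5 days later).
From 2003-07-16 to 2003-09-13: 15 + 31 + 13 = 59 days (rest of July, August, September).
59 ÷ 7 = 8 full weeks with remainder 3, so 8 more Wednesdays after the first → 9.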